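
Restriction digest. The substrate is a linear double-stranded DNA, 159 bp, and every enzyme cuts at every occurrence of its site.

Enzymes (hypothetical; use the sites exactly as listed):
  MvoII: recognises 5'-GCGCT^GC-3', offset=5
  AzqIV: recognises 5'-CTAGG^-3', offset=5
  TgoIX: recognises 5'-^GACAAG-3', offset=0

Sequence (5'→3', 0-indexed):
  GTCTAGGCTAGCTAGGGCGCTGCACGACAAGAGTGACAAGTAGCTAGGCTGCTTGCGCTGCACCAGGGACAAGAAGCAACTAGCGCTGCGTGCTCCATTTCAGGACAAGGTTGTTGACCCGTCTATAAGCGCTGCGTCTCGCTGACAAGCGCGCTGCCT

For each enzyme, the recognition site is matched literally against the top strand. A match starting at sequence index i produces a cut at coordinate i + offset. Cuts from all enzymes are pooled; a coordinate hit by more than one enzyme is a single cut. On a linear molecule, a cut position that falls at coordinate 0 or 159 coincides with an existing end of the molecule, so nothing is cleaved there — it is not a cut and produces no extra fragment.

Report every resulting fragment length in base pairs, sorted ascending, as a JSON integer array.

[4,4,5,7,8,9,9,10,11,12,14,16,20,30]

Site scan:
  MvoII GCGCTGC/5: at [16, 54, 82, 128, 150] ⇒ [21, 59, 87, 133, 155]
  AzqIV CTAGG/5: at [2, 11, 43] ⇒ [7, 16, 48]
  TgoIX GACAAG/0: at [25, 34, 67, 103, 143] ⇒ [25, 34, 67, 103, 143]

All cut coordinates (distinct, sorted): [7, 16, 21, 25, 34, 48, 59, 67, 87, 103, 133, 143, 155]

Fragments:
  [0,7): 7 bp
  [7,16): 9 bp
  [16,21): 5 bp
  [21,25): 4 bp
  [25,34): 9 bp
  [34,48): 14 bp
  [48,59): 11 bp
  [59,67): 8 bp
  [67,87): 20 bp
  [87,103): 16 bp
  [103,133): 30 bp
  [133,143): 10 bp
  [143,155): 12 bp
  [155,159): 4 bp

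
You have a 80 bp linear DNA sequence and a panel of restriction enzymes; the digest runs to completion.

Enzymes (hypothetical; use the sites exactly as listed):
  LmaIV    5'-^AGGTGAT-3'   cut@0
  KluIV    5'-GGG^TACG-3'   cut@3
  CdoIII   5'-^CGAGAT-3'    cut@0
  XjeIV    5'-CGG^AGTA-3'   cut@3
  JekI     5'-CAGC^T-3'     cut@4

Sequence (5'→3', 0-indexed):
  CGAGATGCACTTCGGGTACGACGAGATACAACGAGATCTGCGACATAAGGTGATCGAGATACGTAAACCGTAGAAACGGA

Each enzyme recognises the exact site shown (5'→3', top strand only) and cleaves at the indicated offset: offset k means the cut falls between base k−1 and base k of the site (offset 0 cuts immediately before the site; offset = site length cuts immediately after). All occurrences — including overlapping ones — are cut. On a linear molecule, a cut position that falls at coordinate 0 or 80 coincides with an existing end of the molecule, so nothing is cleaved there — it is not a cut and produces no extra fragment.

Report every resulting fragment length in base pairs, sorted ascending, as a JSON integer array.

[5,7,10,16,16,26]

Per-enzyme occurrences:
  LmaIV AGGTGAT/0: at [47] ⇒ [47]
  KluIV GGGTACG/3: at [13] ⇒ [16]
  CdoIII CGAGAT/0: at [0, 21, 31, 54] ⇒ [21, 31, 54] (position 0 is a terminus of the linear molecule — no cut)
  XjeIV (CGGAGTA, off=3): no sites
  JekI (CAGCT, off=4): no sites

Pooled cuts: [16, 21, 31, 47, 54]

Fragment lengths:
  [0,16): 16 bp
  [16,21): 5 bp
  [21,31): 10 bp
  [31,47): 16 bp
  [47,54): 7 bp
  [54,80): 26 bp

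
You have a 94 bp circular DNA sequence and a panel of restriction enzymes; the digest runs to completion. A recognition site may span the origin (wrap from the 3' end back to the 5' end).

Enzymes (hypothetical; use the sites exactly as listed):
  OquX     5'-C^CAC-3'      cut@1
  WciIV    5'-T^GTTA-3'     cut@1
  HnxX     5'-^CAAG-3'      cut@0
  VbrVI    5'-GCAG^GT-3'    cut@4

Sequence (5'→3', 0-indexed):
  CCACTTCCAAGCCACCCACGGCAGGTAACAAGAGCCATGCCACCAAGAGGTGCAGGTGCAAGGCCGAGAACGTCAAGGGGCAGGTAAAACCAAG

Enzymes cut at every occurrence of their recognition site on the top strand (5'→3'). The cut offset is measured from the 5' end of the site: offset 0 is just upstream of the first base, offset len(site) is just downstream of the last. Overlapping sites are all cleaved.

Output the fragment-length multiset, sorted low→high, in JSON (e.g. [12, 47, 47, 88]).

Per-enzyme occurrences:
  OquX CCAC/1: at [0, 11, 15, 39] ⇒ [1, 12, 16, 40]
  WciIV (TGTTA, off=1): no sites
  HnxX CAAG/0: at [7, 28, 43, 58, 73, 90] ⇒ [7, 28, 43, 58, 73, 90]
  VbrVI GCAGGT/4: at [20, 51, 79] ⇒ [24, 55, 83]

Pooled cuts: [1, 7, 12, 16, 24, 28, 40, 43, 55, 58, 73, 83, 90]

Fragments:
  1→7: 6 bp
  7→12: 5 bp
  12→16: 4 bp
  16→24: 8 bp
  24→28: 4 bp
  28→40: 12 bp
  40→43: 3 bp
  43→55: 12 bp
  55→58: 3 bp
  58→73: 15 bp
  73→83: 10 bp
  83→90: 7 bp
  90→1 (wrap): 94-90+1 = 5 bp

[3,3,4,4,5,5,6,7,8,10,12,12,15]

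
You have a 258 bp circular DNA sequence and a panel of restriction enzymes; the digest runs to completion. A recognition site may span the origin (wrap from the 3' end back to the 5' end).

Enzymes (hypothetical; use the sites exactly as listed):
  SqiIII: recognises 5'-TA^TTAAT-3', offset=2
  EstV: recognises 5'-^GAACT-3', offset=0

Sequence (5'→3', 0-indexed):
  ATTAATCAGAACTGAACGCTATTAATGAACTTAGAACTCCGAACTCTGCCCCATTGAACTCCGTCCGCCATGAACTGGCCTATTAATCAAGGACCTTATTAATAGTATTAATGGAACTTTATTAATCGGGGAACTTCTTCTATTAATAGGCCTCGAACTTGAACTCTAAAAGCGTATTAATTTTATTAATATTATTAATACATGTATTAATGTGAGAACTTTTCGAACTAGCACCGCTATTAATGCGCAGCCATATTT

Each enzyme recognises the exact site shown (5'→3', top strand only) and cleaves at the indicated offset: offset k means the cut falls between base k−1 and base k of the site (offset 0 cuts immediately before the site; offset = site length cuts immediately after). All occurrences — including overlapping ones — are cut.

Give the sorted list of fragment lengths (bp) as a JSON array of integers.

Per-enzyme occurrences:
  SqiIII TATTAAT/2: at [19, 80, 96, 105, 119, 140, 174, 183, 192, 204, 237, 257] ⇒ [1, 21, 82, 98, 107, 121, 142, 176, 185, 194, 206, 239]
  EstV GAACT/0: at [8, 26, 33, 40, 55, 71, 113, 130, 154, 160, 215, 224] ⇒ [8, 26, 33, 40, 55, 71, 113, 130, 154, 160, 215, 224]

All cut coordinates (distinct, sorted): [1, 8, 21, 26, 33, 40, 55, 71, 82, 98, 107, 113, 121, 130, 142, 154, 160, 176, 185, 194, 206, 215, 224, 239]

Fragment lengths:
  1→8: 7 bp
  8→21: 13 bp
  21→26: 5 bp
  26→33: 7 bp
  33→40: 7 bp
  40→55: 15 bp
  55→71: 16 bp
  71→82: 11 bp
  82→98: 16 bp
  98→107: 9 bp
  107→113: 6 bp
  113→121: 8 bp
  121→130: 9 bp
  130→142: 12 bp
  142→154: 12 bp
  154→160: 6 bp
  160→176: 16 bp
  176→185: 9 bp
  185→194: 9 bp
  194→206: 12 bp
  206→215: 9 bp
  215→224: 9 bp
  224→239: 15 bp
  239→1 (wrap): 258-239+1 = 20 bp

[5,6,6,7,7,7,8,9,9,9,9,9,9,11,12,12,12,13,15,15,16,16,16,20]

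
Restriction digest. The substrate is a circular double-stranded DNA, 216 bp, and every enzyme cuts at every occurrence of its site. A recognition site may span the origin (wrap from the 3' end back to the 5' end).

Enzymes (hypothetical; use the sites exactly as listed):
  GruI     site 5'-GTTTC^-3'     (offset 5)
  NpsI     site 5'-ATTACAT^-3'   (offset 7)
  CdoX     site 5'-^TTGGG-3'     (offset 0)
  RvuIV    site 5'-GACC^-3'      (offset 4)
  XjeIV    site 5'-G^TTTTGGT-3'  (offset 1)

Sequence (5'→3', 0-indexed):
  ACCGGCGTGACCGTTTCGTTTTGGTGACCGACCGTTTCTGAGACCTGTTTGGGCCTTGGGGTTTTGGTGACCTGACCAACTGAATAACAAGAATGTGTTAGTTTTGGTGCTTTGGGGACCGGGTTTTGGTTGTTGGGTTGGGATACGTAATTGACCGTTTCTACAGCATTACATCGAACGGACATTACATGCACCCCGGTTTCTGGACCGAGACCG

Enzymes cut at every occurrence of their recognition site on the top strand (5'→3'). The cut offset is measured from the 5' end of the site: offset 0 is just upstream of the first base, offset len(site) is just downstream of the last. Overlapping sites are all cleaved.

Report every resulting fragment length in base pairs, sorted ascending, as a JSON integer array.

Scan for sites:
  GruI (GTTTC, off=5): starts [12, 33, 156, 198] → cuts [17, 38, 161, 203]
  NpsI (ATTACAT, off=7): starts [167, 183] → cuts [174, 190]
  CdoX (TTGGG, off=0): starts [48, 55, 111, 132, 137] → cuts [48, 55, 111, 132, 137]
  RvuIV (GACC, off=4): starts [8, 25, 29, 41, 68, 73, 116, 152, 205, 211, 215] → cuts [3, 12, 29, 33, 45, 72, 77, 120, 156, 209, 215]
  XjeIV (GTTTTGGT, off=1): starts [17, 60, 100, 122] → cuts [18, 61, 101, 123]

All cut coordinates (distinct, sorted): [3, 12, 17, 18, 29, 33, 38, 45, 48, 55, 61, 72, 77, 101, 111, 120, 123, 132, 137, 156, 161, 174, 190, 203, 209, 215]

Fragments:
  3→12: 9 bp
  12→17: 5 bp
  17→18: 1 bp
  18→29: 11 bp
  29→33: 4 bp
  33→38: 5 bp
  38→45: 7 bp
  45→48: 3 bp
  48→55: 7 bp
  55→61: 6 bp
  61→72: 11 bp
  72→77: 5 bp
  77→101: 24 bp
  101→111: 10 bp
  111→120: 9 bp
  120→123: 3 bp
  123→132: 9 bp
  132→137: 5 bp
  137→156: 19 bp
  156→161: 5 bp
  161→174: 13 bp
  174→190: 16 bp
  190→203: 13 bp
  203→209: 6 bp
  209→215: 6 bp
  215→3 (wrap): 216-215+3 = 4 bp

[1,3,3,4,4,5,5,5,5,5,6,6,6,7,7,9,9,9,10,11,11,13,13,16,19,24]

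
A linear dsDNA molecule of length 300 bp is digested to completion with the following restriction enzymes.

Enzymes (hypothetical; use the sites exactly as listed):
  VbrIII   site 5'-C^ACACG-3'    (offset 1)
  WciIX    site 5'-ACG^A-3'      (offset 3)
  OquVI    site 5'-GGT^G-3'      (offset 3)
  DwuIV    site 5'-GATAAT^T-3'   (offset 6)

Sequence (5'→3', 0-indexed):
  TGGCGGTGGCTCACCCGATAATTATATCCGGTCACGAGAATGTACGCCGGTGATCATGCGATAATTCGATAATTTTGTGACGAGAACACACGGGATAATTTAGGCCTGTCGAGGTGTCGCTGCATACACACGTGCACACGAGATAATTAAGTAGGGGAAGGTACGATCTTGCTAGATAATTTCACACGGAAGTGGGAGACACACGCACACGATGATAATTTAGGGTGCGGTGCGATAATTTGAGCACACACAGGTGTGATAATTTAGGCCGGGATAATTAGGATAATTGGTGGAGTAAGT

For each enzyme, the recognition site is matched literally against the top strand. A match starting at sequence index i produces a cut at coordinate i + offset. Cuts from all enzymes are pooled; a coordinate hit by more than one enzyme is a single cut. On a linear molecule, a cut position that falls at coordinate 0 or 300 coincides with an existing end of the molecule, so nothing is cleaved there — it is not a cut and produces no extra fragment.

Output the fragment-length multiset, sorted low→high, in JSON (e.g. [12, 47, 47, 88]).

[3,4,5,5,5,5,6,7,7,7,8,8,8,8,8,9,9,9,12,12,14,14,15,15,15,15,16,16,17,18]

Scan for sites:
  VbrIII CACACG/1: at [86, 126, 134, 182, 199, 205] ⇒ [87, 127, 135, 183, 200, 206]
  WciIX ACGA/3: at [33, 79, 137, 162, 208] ⇒ [36, 82, 140, 165, 211]
  OquVI GGTG/3: at [4, 48, 112, 223, 228, 252, 288] ⇒ [7, 51, 115, 226, 231, 255, 291]
  DwuIV GATAATT/6: at [16, 59, 67, 93, 141, 174, 213, 233, 257, 272, 281] ⇒ [22, 65, 73, 99, 147, 180, 219, 239, 263, 278, 287]

All cut coordinates (distinct, sorted): [7, 22, 36, 51, 65, 73, 82, 87, 99, 115, 127, 135, 140, 147, 165, 180, 183, 200, 206, 211, 219, 226, 231, 239, 255, 263, 278, 287, 291]

Fragment lengths:
  [0,7): 7 bp
  [7,22): 15 bp
  [22,36): 14 bp
  [36,51): 15 bp
  [51,65): 14 bp
  [65,73): 8 bp
  [73,82): 9 bp
  [82,87): 5 bp
  [87,99): 12 bp
  [99,115): 16 bp
  [115,127): 12 bp
  [127,135): 8 bp
  [135,140): 5 bp
  [140,147): 7 bp
  [147,165): 18 bp
  [165,180): 15 bp
  [180,183): 3 bp
  [183,200): 17 bp
  [200,206): 6 bp
  [206,211): 5 bp
  [211,219): 8 bp
  [219,226): 7 bp
  [226,231): 5 bp
  [231,239): 8 bp
  [239,255): 16 bp
  [255,263): 8 bp
  [263,278): 15 bp
  [278,287): 9 bp
  [287,291): 4 bp
  [291,300): 9 bp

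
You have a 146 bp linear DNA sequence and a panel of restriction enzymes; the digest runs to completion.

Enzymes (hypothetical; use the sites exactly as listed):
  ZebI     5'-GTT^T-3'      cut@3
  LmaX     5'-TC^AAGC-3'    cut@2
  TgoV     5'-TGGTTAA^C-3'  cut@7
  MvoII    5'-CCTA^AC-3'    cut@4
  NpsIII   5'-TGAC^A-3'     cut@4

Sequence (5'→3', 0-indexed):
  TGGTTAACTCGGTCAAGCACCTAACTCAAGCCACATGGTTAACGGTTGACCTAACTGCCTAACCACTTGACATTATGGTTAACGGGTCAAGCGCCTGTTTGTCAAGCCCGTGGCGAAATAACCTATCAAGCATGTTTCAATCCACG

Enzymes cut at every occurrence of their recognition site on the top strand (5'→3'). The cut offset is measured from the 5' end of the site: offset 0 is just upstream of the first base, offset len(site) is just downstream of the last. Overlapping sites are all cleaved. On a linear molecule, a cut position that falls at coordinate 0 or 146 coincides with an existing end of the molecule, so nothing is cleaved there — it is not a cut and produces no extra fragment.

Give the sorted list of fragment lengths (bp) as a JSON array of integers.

Scan for sites:
  ZebI GTTT/3: at [96, 133] ⇒ [99, 136]
  LmaX TCAAGC/2: at [12, 25, 86, 101, 125] ⇒ [14, 27, 88, 103, 127]
  TgoV TGGTTAAC/7: at [0, 35, 75] ⇒ [7, 42, 82]
  MvoII CCTAAC/4: at [19, 49, 57] ⇒ [23, 53, 61]
  NpsIII TGACA/4: at [67] ⇒ [71]

All cut coordinates (distinct, sorted): [7, 14, 23, 27, 42, 53, 61, 71, 82, 88, 99, 103, 127, 136]

Fragments:
  [0,7): 7 bp
  [7,14): 7 bp
  [14,23): 9 bp
  [23,27): 4 bp
  [27,42): 15 bp
  [42,53): 11 bp
  [53,61): 8 bp
  [61,71): 10 bp
  [71,82): 11 bp
  [82,88): 6 bp
  [88,99): 11 bp
  [99,103): 4 bp
  [103,127): 24 bp
  [127,136): 9 bp
  [136,146): 10 bp

[4,4,6,7,7,8,9,9,10,10,11,11,11,15,24]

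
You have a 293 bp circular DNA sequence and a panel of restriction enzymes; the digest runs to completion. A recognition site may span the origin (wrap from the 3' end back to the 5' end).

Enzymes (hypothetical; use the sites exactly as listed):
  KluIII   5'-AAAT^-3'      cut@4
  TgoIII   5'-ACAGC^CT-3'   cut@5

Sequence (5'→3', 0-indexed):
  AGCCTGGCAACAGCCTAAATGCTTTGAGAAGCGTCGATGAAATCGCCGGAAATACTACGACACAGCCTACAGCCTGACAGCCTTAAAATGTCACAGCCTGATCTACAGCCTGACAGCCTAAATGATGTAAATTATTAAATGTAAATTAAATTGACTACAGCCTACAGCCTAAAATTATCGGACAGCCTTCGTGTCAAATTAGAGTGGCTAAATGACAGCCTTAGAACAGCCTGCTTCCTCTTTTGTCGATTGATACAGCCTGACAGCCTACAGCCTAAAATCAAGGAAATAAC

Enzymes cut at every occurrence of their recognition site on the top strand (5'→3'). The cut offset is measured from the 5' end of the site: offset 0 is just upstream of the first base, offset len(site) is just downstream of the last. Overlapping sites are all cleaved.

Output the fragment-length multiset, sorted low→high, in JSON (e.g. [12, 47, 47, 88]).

Site scan:
  KluIII AAAT/4: at [16, 39, 49, 85, 119, 128, 136, 142, 147, 171, 195, 209, 277, 286] ⇒ [20, 43, 53, 89, 123, 132, 140, 146, 151, 175, 199, 213, 281, 290]
  TgoIII ACAGCCT/5: at [9, 61, 68, 76, 92, 104, 112, 156, 163, 181, 214, 225, 254, 262, 269, 291] ⇒ [3, 14, 66, 73, 81, 97, 109, 117, 161, 168, 186, 219, 230, 259, 267, 274]

Pooled cuts: [3, 14, 20, 43, 53, 66, 73, 81, 89, 97, 109, 117, 123, 132, 140, 146, 151, 161, 168, 175, 186, 199, 213, 219, 230, 259, 267, 274, 281, 290]

Fragments:
  3→14: 11 bp
  14→20: 6 bp
  20→43: 23 bp
  43→53: 10 bp
  53→66: 13 bp
  66→73: 7 bp
  73→81: 8 bp
  81→89: 8 bp
  89→97: 8 bp
  97→109: 12 bp
  109→117: 8 bp
  117→123: 6 bp
  123→132: 9 bp
  132→140: 8 bp
  140→146: 6 bp
  146→151: 5 bp
  151→161: 10 bp
  161→168: 7 bp
  168→175: 7 bp
  175→186: 11 bp
  186→199: 13 bp
  199→213: 14 bp
  213→219: 6 bp
  219→230: 11 bp
  230→259: 29 bp
  259→267: 8 bp
  267→274: 7 bp
  274→281: 7 bp
  281→290: 9 bp
  290→3 (wrap): 293-290+3 = 6 bp

[5,6,6,6,6,6,7,7,7,7,7,8,8,8,8,8,8,9,9,10,10,11,11,11,12,13,13,14,23,29]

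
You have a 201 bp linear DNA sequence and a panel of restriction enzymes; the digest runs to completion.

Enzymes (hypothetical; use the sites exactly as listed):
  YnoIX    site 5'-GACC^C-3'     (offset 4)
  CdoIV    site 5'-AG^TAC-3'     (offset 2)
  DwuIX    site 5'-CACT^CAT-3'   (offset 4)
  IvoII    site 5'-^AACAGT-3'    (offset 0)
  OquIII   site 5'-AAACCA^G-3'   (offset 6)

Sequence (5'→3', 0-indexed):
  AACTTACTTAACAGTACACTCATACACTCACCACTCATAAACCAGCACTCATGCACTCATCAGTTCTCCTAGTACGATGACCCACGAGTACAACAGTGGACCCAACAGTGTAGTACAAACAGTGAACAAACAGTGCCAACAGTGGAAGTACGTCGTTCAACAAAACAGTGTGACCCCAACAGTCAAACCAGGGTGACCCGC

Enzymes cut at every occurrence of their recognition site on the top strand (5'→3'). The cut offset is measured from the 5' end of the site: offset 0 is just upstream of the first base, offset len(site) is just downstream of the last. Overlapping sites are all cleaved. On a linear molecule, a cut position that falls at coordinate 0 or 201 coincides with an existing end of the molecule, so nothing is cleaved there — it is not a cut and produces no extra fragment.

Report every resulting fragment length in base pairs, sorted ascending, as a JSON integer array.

Site scan:
  YnoIX (GACCC, off=4): starts [78, 98, 171, 194] → cuts [82, 102, 175, 198]
  CdoIV (AGTAC, off=2): starts [12, 70, 86, 111, 146] → cuts [14, 72, 88, 113, 148]
  DwuIX (CACTCAT, off=4): starts [16, 31, 45, 53] → cuts [20, 35, 49, 57]
  IvoII (AACAGT, off=0): starts [9, 91, 103, 117, 128, 137, 163, 177] → cuts [9, 91, 103, 117, 128, 137, 163, 177]
  OquIII (AAACCAG, off=6): starts [38, 184] → cuts [44, 190]

All cut coordinates (distinct, sorted): [9, 14, 20, 35, 44, 49, 57, 72, 82, 88, 91, 102, 103, 113, 117, 128, 137, 148, 163, 175, 177, 190, 198]

Fragments:
  [0,9): 9 bp
  [9,14): 5 bp
  [14,20): 6 bp
  [20,35): 15 bp
  [35,44): 9 bp
  [44,49): 5 bp
  [49,57): 8 bp
  [57,72): 15 bp
  [72,82): 10 bp
  [82,88): 6 bp
  [88,91): 3 bp
  [91,102): 11 bp
  [102,103): 1 bp
  [103,113): 10 bp
  [113,117): 4 bp
  [117,128): 11 bp
  [128,137): 9 bp
  [137,148): 11 bp
  [148,163): 15 bp
  [163,175): 12 bp
  [175,177): 2 bp
  [177,190): 13 bp
  [190,198): 8 bp
  [198,201): 3 bp

[1,2,3,3,4,5,5,6,6,8,8,9,9,9,10,10,11,11,11,12,13,15,15,15]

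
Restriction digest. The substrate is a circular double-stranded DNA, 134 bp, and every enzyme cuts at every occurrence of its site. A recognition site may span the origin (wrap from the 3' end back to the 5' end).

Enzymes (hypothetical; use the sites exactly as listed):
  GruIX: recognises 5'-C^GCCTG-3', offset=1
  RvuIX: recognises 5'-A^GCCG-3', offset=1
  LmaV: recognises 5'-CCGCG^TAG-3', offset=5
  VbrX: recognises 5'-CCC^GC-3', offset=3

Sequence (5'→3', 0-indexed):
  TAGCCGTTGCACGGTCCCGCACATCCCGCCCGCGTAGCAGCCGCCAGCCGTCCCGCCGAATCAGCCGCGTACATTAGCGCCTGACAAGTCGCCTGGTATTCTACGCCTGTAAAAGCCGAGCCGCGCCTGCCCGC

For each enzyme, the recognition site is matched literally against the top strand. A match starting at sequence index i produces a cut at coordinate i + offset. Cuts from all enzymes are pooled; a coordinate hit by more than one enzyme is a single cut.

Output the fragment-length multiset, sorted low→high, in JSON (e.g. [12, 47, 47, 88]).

Scan for sites:
  GruIX CGCCTG/1: at [77, 89, 103, 123] ⇒ [78, 90, 104, 124]
  RvuIX AGCCG/1: at [1, 38, 45, 62, 113, 118] ⇒ [2, 39, 46, 63, 114, 119]
  LmaV CCGCGTAG/5: at [29] ⇒ [34]
  VbrX CCCGC/3: at [15, 24, 28, 51, 129] ⇒ [18, 27, 31, 54, 132]

All cut coordinates (distinct, sorted): [2, 18, 27, 31, 34, 39, 46, 54, 63, 78, 90, 104, 114, 119, 124, 132]

Fragment lengths:
  2→18: 16 bp
  18→27: 9 bp
  27→31: 4 bp
  31→34: 3 bp
  34→39: 5 bp
  39→46: 7 bp
  46→54: 8 bp
  54→63: 9 bp
  63→78: 15 bp
  78→90: 12 bp
  90→104: 14 bp
  104→114: 10 bp
  114→119: 5 bp
  119→124: 5 bp
  124→132: 8 bp
  132→2 (wrap): 134-132+2 = 4 bp

[3,4,4,5,5,5,7,8,8,9,9,10,12,14,15,16]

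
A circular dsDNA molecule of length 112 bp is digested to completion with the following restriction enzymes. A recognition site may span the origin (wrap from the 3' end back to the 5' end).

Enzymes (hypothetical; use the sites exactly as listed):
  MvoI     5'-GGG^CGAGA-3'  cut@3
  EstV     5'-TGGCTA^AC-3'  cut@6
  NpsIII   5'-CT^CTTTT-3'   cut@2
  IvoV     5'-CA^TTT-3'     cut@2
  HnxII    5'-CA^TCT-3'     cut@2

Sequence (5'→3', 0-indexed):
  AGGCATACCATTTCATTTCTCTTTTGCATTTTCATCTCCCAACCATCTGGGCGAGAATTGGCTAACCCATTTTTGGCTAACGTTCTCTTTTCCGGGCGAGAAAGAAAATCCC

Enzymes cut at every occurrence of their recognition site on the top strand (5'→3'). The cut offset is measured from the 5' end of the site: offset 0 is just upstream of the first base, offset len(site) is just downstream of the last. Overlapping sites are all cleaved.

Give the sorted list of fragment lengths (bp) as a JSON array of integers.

[5,5,5,6,6,7,8,10,10,11,13,26]

Site scan:
  MvoI (GGGCGAGA, off=3): starts [48, 93] → cuts [51, 96]
  EstV (TGGCTAAC, off=6): starts [58, 73] → cuts [64, 79]
  NpsIII (CTCTTTT, off=2): starts [18, 84] → cuts [20, 86]
  IvoV (CATTT, off=2): starts [8, 13, 26, 67] → cuts [10, 15, 28, 69]
  HnxII (CATCT, off=2): starts [32, 43] → cuts [34, 45]

All cut coordinates (distinct, sorted): [10, 15, 20, 28, 34, 45, 51, 64, 69, 79, 86, 96]

Fragments:
  10→15: 5 bp
  15→20: 5 bp
  20→28: 8 bp
  28→34: 6 bp
  34→45: 11 bp
  45→51: 6 bp
  51→64: 13 bp
  64→69: 5 bp
  69→79: 10 bp
  79→86: 7 bp
  86→96: 10 bp
  96→10 (wrap): 112-96+10 = 26 bp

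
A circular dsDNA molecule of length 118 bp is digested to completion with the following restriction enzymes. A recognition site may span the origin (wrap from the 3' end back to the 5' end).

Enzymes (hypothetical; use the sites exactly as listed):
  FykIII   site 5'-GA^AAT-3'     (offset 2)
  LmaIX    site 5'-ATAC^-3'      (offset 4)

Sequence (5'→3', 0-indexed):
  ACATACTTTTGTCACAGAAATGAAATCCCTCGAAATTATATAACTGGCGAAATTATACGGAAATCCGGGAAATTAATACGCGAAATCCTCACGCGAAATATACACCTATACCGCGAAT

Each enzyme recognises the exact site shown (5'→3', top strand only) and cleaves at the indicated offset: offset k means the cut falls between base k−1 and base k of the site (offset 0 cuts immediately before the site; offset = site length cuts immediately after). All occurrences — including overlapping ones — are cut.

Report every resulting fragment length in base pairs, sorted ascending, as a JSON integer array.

Site scan:
  FykIII (GAAAT, off=2): starts [16, 21, 31, 48, 59, 68, 81, 94] → cuts [18, 23, 33, 50, 61, 70, 83, 96]
  LmaIX (ATAC, off=4): starts [2, 54, 75, 99, 107, 116] → cuts [2, 6, 58, 79, 103, 111]

Pooled cuts: [2, 6, 18, 23, 33, 50, 58, 61, 70, 79, 83, 96, 103, 111]

Fragments:
  2→6: 4 bp
  6→18: 12 bp
  18→23: 5 bp
  23→33: 10 bp
  33→50: 17 bp
  50→58: 8 bp
  58→61: 3 bp
  61→70: 9 bp
  70→79: 9 bp
  79→83: 4 bp
  83→96: 13 bp
  96→103: 7 bp
  103→111: 8 bp
  111→2 (wrap): 118-111+2 = 9 bp

[3,4,4,5,7,8,8,9,9,9,10,12,13,17]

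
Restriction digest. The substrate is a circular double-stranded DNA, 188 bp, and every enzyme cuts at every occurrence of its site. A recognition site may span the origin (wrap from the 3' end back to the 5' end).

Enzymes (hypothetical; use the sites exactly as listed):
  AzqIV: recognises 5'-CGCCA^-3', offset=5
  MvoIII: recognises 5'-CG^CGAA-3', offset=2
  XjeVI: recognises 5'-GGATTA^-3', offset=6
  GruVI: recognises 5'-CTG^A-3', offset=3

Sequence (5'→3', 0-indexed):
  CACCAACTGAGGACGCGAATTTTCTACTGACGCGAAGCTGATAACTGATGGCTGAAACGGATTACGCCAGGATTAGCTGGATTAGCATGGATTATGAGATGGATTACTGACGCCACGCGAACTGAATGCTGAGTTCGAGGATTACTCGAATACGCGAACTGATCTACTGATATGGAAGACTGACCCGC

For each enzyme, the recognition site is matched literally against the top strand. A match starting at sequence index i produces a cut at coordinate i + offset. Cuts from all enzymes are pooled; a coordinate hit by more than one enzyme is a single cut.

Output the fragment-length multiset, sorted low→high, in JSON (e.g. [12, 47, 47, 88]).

Site scan:
  AzqIV CGCCA/5: at [64, 110, 185] ⇒ [2, 69, 115]
  MvoIII CGCGAA/2: at [13, 30, 115, 152] ⇒ [15, 32, 117, 154]
  XjeVI GGATTA/6: at [58, 69, 78, 88, 100, 138] ⇒ [64, 75, 84, 94, 106, 144]
  GruVI CTGA/3: at [6, 26, 37, 44, 51, 106, 121, 128, 158, 166, 179] ⇒ [9, 29, 40, 47, 54, 109, 124, 131, 161, 169, 182]

Pooled cuts: [2, 9, 15, 29, 32, 40, 47, 54, 64, 69, 75, 84, 94, 106, 109, 115, 117, 124, 131, 144, 154, 161, 169, 182]

Fragment lengths:
  2→9: 7 bp
  9→15: 6 bp
  15→29: 14 bp
  29→32: 3 bp
  32→40: 8 bp
  40→47: 7 bp
  47→54: 7 bp
  54→64: 10 bp
  64→69: 5 bp
  69→75: 6 bp
  75→84: 9 bp
  84→94: 10 bp
  94→106: 12 bp
  106→109: 3 bp
  109→115: 6 bp
  115→117: 2 bp
  117→124: 7 bp
  124→131: 7 bp
  131→144: 13 bp
  144→154: 10 bp
  154→161: 7 bp
  161→169: 8 bp
  169→182: 13 bp
  182→2 (wrap): 188-182+2 = 8 bp

[2,3,3,5,6,6,6,7,7,7,7,7,7,8,8,8,9,10,10,10,12,13,13,14]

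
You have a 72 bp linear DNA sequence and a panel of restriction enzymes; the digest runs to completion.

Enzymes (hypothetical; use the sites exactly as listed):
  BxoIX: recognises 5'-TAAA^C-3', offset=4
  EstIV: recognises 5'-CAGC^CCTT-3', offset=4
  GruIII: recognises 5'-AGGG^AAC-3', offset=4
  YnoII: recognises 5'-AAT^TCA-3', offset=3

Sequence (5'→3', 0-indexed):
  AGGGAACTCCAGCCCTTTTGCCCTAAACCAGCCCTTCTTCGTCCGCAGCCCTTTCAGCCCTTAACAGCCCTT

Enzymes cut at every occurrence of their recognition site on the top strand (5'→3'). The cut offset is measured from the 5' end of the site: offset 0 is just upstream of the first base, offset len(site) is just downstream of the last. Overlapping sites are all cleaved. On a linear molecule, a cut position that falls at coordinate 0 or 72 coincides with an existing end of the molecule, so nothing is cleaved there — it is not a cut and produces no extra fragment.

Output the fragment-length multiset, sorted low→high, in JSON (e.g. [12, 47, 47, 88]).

Site scan:
  BxoIX TAAAC/4: at [23] ⇒ [27]
  EstIV CAGCCCTT/4: at [9, 28, 45, 54, 64] ⇒ [13, 32, 49, 58, 68]
  GruIII AGGGAAC/4: at [0] ⇒ [4]
  YnoII (AATTCA, off=3): no sites

Pooled cuts: [4, 13, 27, 32, 49, 58, 68]

Fragments:
  [0,4): 4 bp
  [4,13): 9 bp
  [13,27): 14 bp
  [27,32): 5 bp
  [32,49): 17 bp
  [49,58): 9 bp
  [58,68): 10 bp
  [68,72): 4 bp

[4,4,5,9,9,10,14,17]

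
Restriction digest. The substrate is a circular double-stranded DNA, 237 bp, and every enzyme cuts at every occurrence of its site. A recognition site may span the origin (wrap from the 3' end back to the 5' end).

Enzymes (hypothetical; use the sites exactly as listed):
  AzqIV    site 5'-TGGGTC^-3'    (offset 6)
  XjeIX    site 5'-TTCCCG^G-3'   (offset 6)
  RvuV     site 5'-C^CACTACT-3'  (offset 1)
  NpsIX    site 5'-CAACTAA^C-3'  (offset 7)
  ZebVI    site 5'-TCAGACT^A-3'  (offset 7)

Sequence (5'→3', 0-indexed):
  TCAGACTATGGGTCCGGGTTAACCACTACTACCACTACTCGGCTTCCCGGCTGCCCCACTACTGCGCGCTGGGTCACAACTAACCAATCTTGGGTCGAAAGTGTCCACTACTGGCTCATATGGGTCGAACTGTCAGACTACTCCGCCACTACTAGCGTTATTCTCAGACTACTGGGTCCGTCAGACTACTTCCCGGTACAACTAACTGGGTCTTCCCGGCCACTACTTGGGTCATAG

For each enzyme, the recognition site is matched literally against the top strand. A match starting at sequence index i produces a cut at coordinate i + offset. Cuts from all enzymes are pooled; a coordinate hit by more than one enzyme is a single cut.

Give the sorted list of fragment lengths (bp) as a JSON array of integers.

Scan for sites:
  AzqIV (TGGGTC, off=6): starts [8, 69, 90, 120, 172, 206, 227] → cuts [14, 75, 96, 126, 178, 212, 233]
  XjeIX (TTCCCGG, off=6): starts [43, 189, 212] → cuts [49, 195, 218]
  RvuV (CCACTACT, off=1): starts [22, 31, 55, 104, 145, 219] → cuts [23, 32, 56, 105, 146, 220]
  NpsIX (CAACTAAC, off=7): starts [76, 198] → cuts [83, 205]
  ZebVI (TCAGACTA, off=7): starts [0, 132, 163, 180] → cuts [7, 139, 170, 187]

All cut coordinates (distinct, sorted): [7, 14, 23, 32, 49, 56, 75, 83, 96, 105, 126, 139, 146, 170, 178, 187, 195, 205, 212, 218, 220, 233]

Fragment lengths:
  7→14: 7 bp
  14→23: 9 bp
  23→32: 9 bp
  32→49: 17 bp
  49→56: 7 bp
  56→75: 19 bp
  75→83: 8 bp
  83→96: 13 bp
  96→105: 9 bp
  105→126: 21 bp
  126→139: 13 bp
  139→146: 7 bp
  146→170: 24 bp
  170→178: 8 bp
  178→187: 9 bp
  187→195: 8 bp
  195→205: 10 bp
  205→212: 7 bp
  212→218: 6 bp
  218→220: 2 bp
  220→233: 13 bp
  233→7 (wrap): 237-233+7 = 11 bp

[2,6,7,7,7,7,8,8,8,9,9,9,9,10,11,13,13,13,17,19,21,24]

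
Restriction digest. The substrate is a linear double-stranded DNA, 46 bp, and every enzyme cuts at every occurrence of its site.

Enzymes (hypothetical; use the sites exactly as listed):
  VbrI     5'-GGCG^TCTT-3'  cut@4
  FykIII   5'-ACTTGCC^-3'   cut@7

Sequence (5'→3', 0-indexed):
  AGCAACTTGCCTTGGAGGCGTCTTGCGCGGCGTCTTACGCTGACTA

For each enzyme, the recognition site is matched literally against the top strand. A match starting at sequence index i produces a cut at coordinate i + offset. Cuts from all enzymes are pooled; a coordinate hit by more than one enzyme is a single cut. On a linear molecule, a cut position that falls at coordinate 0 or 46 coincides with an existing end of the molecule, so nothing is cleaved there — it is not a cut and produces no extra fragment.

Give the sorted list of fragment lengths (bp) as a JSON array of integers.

[9,11,12,14]

Scan for sites:
  VbrI (GGCGTCTT, off=4): starts [16, 28] → cuts [20, 32]
  FykIII (ACTTGCC, off=7): starts [4] → cuts [11]

Pooled cuts: [11, 20, 32]

Fragment lengths:
  [0,11): 11 bp
  [11,20): 9 bp
  [20,32): 12 bp
  [32,46): 14 bp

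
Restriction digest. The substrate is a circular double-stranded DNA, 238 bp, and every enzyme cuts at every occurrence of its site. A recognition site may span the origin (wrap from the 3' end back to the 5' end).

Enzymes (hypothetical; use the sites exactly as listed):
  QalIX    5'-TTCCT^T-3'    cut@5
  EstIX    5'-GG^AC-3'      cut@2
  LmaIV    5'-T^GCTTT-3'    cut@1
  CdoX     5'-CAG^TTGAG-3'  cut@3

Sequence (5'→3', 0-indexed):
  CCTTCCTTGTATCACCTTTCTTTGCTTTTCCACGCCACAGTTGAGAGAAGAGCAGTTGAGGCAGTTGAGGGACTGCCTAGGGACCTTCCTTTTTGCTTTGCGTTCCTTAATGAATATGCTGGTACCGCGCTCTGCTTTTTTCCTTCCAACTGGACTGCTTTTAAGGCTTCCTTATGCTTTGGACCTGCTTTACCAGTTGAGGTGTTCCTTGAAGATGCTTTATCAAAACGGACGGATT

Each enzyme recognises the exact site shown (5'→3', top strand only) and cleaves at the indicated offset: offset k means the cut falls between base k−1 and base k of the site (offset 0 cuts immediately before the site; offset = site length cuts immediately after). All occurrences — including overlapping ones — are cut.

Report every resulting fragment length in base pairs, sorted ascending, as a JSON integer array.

Site scan:
  QalIX TTCCTT/5: at [2, 85, 102, 139, 167, 204, 236] ⇒ [3, 7, 90, 107, 144, 172, 209]
  EstIX GGAC/2: at [69, 80, 151, 180, 229] ⇒ [71, 82, 153, 182, 231]
  LmaIV TGCTTT/1: at [22, 93, 132, 155, 174, 185, 215] ⇒ [23, 94, 133, 156, 175, 186, 216]
  CdoX CAGTTGAG/3: at [37, 52, 61, 193] ⇒ [40, 55, 64, 196]

Pooled cuts: [3, 7, 23, 40, 55, 64, 71, 82, 90, 94, 107, 133, 144, 153, 156, 172, 175, 182, 186, 196, 209, 216, 231]

Fragment lengths:
  3→7: 4 bp
  7→23: 16 bp
  23→40: 17 bp
  40→55: 15 bp
  55→64: 9 bp
  64→71: 7 bp
  71→82: 11 bp
  82→90: 8 bp
  90→94: 4 bp
  94→107: 13 bp
  107→133: 26 bp
  133→144: 11 bp
  144→153: 9 bp
  153→156: 3 bp
  156→172: 16 bp
  172→175: 3 bp
  175→182: 7 bp
  182→186: 4 bp
  186→196: 10 bp
  196→209: 13 bp
  209→216: 7 bp
  216→231: 15 bp
  231→3 (wrap): 238-231+3 = 10 bp

[3,3,4,4,4,7,7,7,8,9,9,10,10,11,11,13,13,15,15,16,16,17,26]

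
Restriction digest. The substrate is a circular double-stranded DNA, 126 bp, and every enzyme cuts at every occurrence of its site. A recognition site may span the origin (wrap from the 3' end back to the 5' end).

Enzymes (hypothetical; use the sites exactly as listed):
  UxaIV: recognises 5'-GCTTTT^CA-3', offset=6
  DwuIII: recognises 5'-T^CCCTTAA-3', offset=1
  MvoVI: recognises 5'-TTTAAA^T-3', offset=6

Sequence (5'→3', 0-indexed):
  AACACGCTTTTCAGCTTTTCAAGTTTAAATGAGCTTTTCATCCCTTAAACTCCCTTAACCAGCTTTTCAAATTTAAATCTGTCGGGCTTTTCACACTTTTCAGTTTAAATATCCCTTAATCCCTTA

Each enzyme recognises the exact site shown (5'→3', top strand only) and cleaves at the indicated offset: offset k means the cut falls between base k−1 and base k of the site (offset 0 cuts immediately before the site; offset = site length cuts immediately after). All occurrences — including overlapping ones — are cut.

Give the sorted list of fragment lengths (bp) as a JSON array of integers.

Per-enzyme occurrences:
  UxaIV (GCTTTTCA, off=6): starts [5, 13, 32, 61, 85] → cuts [11, 19, 38, 67, 91]
  DwuIII (TCCCTTAA, off=1): starts [40, 50, 111, 119] → cuts [41, 51, 112, 120]
  MvoVI (TTTAAAT, off=6): starts [23, 71, 103] → cuts [29, 77, 109]

Pooled cuts: [11, 19, 29, 38, 41, 51, 67, 77, 91, 109, 112, 120]

Fragments:
  11→19: 8 bp
  19→29: 10 bp
  29→38: 9 bp
  38→41: 3 bp
  41→51: 10 bp
  51→67: 16 bp
  67→77: 10 bp
  77→91: 14 bp
  91→109: 18 bp
  109→112: 3 bp
  112→120: 8 bp
  120→11 (wrap): 126-120+11 = 17 bp

[3,3,8,8,9,10,10,10,14,16,17,18]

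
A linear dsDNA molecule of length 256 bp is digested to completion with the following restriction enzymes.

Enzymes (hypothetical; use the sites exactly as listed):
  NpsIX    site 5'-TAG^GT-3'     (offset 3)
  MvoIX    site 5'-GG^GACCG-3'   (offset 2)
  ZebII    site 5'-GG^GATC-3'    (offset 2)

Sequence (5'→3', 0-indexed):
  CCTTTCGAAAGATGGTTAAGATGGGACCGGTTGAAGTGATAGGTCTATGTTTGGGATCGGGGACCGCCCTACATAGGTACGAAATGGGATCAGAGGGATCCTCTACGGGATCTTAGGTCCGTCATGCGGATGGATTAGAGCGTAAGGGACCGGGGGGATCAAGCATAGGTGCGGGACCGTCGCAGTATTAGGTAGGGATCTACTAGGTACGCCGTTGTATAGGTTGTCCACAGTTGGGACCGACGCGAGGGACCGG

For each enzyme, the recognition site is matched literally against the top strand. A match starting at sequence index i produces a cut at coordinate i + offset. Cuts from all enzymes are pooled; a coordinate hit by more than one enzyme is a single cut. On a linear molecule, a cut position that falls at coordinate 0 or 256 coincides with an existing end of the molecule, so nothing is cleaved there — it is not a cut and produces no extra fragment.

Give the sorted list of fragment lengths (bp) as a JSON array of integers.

[5,6,6,7,8,9,9,10,11,12,12,12,13,15,15,16,17,18,24,31]

Per-enzyme occurrences:
  NpsIX TAGGT/3: at [39, 73, 113, 165, 188, 203, 219] ⇒ [42, 76, 116, 168, 191, 206, 222]
  MvoIX GGGACCG/2: at [22, 59, 145, 172, 235, 248] ⇒ [24, 61, 147, 174, 237, 250]
  ZebII GGGATC/2: at [52, 85, 94, 106, 154, 194] ⇒ [54, 87, 96, 108, 156, 196]

Pooled cuts: [24, 42, 54, 61, 76, 87, 96, 108, 116, 147, 156, 168, 174, 191, 196, 206, 222, 237, 250]

Fragment lengths:
  [0,24): 24 bp
  [24,42): 18 bp
  [42,54): 12 bp
  [54,61): 7 bp
  [61,76): 15 bp
  [76,87): 11 bp
  [87,96): 9 bp
  [96,108): 12 bp
  [108,116): 8 bp
  [116,147): 31 bp
  [147,156): 9 bp
  [156,168): 12 bp
  [168,174): 6 bp
  [174,191): 17 bp
  [191,196): 5 bp
  [196,206): 10 bp
  [206,222): 16 bp
  [222,237): 15 bp
  [237,250): 13 bp
  [250,256): 6 bp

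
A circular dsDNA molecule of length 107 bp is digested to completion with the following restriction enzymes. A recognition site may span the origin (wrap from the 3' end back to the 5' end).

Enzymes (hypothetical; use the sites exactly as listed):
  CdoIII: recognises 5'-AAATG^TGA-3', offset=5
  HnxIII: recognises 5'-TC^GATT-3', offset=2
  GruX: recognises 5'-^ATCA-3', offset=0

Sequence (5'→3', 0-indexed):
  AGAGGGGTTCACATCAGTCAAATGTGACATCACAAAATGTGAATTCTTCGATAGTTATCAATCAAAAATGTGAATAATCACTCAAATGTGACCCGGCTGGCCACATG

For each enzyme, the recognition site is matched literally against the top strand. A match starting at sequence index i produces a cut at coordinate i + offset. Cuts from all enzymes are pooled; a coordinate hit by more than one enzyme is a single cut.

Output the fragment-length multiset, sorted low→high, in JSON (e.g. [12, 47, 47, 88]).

Per-enzyme occurrences:
  CdoIII AAATGTGA/5: at [19, 34, 65, 83] ⇒ [24, 39, 70, 88]
  HnxIII (TCGATT, off=2): no sites
  GruX ATCA/0: at [12, 28, 56, 60, 76] ⇒ [12, 28, 56, 60, 76]

All cut coordinates (distinct, sorted): [12, 24, 28, 39, 56, 60, 70, 76, 88]

Fragment lengths:
  12→24: 12 bp
  24→28: 4 bp
  28→39: 11 bp
  39→56: 17 bp
  56→60: 4 bp
  60→70: 10 bp
  70→76: 6 bp
  76→88: 12 bp
  88→12 (wrap): 107-88+12 = 31 bp

[4,4,6,10,11,12,12,17,31]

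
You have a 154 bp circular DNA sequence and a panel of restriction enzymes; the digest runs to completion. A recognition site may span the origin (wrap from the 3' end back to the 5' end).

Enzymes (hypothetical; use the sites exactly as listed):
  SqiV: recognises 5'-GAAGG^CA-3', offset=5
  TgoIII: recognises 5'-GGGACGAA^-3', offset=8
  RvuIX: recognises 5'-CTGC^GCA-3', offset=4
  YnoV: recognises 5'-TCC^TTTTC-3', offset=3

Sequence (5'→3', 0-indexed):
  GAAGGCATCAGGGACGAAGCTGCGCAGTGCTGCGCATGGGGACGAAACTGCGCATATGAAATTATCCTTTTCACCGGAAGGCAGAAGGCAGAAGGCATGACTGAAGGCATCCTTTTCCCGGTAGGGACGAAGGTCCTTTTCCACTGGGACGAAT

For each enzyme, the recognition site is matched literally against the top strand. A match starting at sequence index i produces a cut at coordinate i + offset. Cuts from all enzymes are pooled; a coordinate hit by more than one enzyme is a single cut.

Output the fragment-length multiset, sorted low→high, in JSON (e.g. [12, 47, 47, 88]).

Per-enzyme occurrences:
  SqiV GAAGGCA/5: at [0, 76, 83, 90, 102] ⇒ [5, 81, 88, 95, 107]
  TgoIII GGGACGAA/8: at [10, 38, 123, 145] ⇒ [18, 46, 131, 153]
  RvuIX CTGCGCA/4: at [19, 29, 47] ⇒ [23, 33, 51]
  YnoV TCCTTTTC/3: at [64, 109, 133] ⇒ [67, 112, 136]

All cut coordinates (distinct, sorted): [5, 18, 23, 33, 46, 51, 67, 81, 88, 95, 107, 112, 131, 136, 153]

Fragments:
  5→18: 13 bp
  18→23: 5 bp
  23→33: 10 bp
  33→46: 13 bp
  46→51: 5 bp
  51→67: 16 bp
  67→81: 14 bp
  81→88: 7 bp
  88→95: 7 bp
  95→107: 12 bp
  107→112: 5 bp
  112→131: 19 bp
  131→136: 5 bp
  136→153: 17 bp
  153→5 (wrap): 154-153+5 = 6 bp

[5,5,5,5,6,7,7,10,12,13,13,14,16,17,19]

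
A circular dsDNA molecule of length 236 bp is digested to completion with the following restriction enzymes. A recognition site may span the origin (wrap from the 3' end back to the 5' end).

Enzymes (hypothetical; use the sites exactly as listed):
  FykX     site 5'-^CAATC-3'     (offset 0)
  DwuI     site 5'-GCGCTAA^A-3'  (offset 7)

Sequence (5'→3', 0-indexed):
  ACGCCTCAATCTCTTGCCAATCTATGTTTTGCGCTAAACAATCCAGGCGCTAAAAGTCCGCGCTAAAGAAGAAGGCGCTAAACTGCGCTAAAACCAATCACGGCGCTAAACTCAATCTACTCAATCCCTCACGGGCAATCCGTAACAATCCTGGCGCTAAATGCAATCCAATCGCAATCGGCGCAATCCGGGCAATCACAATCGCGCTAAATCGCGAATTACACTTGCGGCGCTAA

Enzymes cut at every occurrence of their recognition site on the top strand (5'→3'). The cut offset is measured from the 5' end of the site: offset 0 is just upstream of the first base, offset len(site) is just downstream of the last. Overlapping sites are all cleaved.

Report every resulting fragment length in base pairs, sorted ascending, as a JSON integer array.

Scan for sites:
  FykX CAATC/0: at [6, 17, 38, 94, 112, 121, 135, 145, 163, 168, 174, 183, 192, 198] ⇒ [6, 17, 38, 94, 112, 121, 135, 145, 163, 168, 174, 183, 192, 198]
  DwuI GCGCTAAA/7: at [30, 46, 59, 74, 84, 102, 153, 203, 229] ⇒ [0, 37, 53, 66, 81, 91, 109, 160, 210]

All cut coordinates (distinct, sorted): [0, 6, 17, 37, 38, 53, 66, 81, 91, 94, 109, 112, 121, 135, 145, 160, 163, 168, 174, 183, 192, 198, 210]

Fragment lengths:
  0→6: 6 bp
  6→17: 11 bp
  17→37: 20 bp
  37→38: 1 bp
  38→53: 15 bp
  53→66: 13 bp
  66→81: 15 bp
  81→91: 10 bp
  91→94: 3 bp
  94→109: 15 bp
  109→112: 3 bp
  112→121: 9 bp
  121→135: 14 bp
  135→145: 10 bp
  145→160: 15 bp
  160→163: 3 bp
  163→168: 5 bp
  168→174: 6 bp
  174→183: 9 bp
  183→192: 9 bp
  192→198: 6 bp
  198→210: 12 bp
  210→0 (wrap): 236-210+0 = 26 bp

[1,3,3,3,5,6,6,6,9,9,9,10,10,11,12,13,14,15,15,15,15,20,26]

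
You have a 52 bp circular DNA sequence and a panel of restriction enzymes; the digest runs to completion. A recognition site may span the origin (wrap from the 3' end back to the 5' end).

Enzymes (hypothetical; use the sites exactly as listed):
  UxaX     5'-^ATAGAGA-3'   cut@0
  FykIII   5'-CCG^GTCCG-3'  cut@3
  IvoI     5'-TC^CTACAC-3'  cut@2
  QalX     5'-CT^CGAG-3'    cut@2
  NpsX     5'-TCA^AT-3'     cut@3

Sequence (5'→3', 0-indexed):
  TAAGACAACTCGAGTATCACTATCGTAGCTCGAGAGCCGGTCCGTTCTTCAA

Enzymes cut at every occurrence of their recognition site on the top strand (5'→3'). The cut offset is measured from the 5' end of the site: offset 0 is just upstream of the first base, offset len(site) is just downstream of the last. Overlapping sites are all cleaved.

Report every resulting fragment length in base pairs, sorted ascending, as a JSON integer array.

Site scan:
  UxaX (ATAGAGA, off=0): no sites
  FykIII (CCGGTCCG, off=3): starts [36] → cuts [39]
  IvoI (TCCTACAC, off=2): no sites
  QalX (CTCGAG, off=2): starts [8, 28] → cuts [10, 30]
  NpsX (TCAAT, off=3): starts [48] → cuts [51]

All cut coordinates (distinct, sorted): [10, 30, 39, 51]

Fragment lengths:
  10→30: 20 bp
  30→39: 9 bp
  39→51: 12 bp
  51→10 (wrap): 52-51+10 = 11 bp

[9,11,12,20]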